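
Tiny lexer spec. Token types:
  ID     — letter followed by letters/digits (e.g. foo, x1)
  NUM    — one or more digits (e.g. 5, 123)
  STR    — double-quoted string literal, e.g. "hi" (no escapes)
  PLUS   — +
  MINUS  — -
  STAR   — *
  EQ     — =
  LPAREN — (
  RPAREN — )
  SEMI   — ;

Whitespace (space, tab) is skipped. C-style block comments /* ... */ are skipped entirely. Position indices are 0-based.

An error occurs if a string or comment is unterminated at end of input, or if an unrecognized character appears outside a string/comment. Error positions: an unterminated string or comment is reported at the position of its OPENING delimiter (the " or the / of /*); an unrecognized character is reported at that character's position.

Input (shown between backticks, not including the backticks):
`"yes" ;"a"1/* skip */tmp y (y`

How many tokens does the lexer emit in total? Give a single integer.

pos=0: enter STRING mode
pos=0: emit STR "yes" (now at pos=5)
pos=6: emit SEMI ';'
pos=7: enter STRING mode
pos=7: emit STR "a" (now at pos=10)
pos=10: emit NUM '1' (now at pos=11)
pos=11: enter COMMENT mode (saw '/*')
exit COMMENT mode (now at pos=21)
pos=21: emit ID 'tmp' (now at pos=24)
pos=25: emit ID 'y' (now at pos=26)
pos=27: emit LPAREN '('
pos=28: emit ID 'y' (now at pos=29)
DONE. 8 tokens: [STR, SEMI, STR, NUM, ID, ID, LPAREN, ID]

Answer: 8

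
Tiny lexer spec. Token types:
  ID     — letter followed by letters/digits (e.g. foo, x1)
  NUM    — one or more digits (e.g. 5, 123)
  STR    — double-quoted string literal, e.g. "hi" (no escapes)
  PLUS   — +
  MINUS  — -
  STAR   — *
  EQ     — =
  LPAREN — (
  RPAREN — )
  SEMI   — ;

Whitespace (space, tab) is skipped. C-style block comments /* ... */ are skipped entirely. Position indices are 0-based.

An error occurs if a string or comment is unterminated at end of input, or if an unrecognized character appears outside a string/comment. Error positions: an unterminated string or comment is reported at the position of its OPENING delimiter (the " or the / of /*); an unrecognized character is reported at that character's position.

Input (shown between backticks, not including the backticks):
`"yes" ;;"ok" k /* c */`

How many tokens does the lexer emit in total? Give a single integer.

Answer: 5

Derivation:
pos=0: enter STRING mode
pos=0: emit STR "yes" (now at pos=5)
pos=6: emit SEMI ';'
pos=7: emit SEMI ';'
pos=8: enter STRING mode
pos=8: emit STR "ok" (now at pos=12)
pos=13: emit ID 'k' (now at pos=14)
pos=15: enter COMMENT mode (saw '/*')
exit COMMENT mode (now at pos=22)
DONE. 5 tokens: [STR, SEMI, SEMI, STR, ID]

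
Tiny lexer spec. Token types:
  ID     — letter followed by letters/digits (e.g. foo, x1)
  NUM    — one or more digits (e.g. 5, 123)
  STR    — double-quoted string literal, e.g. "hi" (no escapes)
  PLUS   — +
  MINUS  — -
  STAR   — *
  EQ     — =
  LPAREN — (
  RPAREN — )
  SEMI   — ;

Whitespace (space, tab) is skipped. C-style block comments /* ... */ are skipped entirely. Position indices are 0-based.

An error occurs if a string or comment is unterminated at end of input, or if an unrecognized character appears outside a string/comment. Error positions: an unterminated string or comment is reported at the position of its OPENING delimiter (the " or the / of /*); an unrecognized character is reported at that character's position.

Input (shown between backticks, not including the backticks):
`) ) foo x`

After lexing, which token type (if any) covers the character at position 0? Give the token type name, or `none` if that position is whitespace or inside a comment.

Answer: RPAREN

Derivation:
pos=0: emit RPAREN ')'
pos=2: emit RPAREN ')'
pos=4: emit ID 'foo' (now at pos=7)
pos=8: emit ID 'x' (now at pos=9)
DONE. 4 tokens: [RPAREN, RPAREN, ID, ID]
Position 0: char is ')' -> RPAREN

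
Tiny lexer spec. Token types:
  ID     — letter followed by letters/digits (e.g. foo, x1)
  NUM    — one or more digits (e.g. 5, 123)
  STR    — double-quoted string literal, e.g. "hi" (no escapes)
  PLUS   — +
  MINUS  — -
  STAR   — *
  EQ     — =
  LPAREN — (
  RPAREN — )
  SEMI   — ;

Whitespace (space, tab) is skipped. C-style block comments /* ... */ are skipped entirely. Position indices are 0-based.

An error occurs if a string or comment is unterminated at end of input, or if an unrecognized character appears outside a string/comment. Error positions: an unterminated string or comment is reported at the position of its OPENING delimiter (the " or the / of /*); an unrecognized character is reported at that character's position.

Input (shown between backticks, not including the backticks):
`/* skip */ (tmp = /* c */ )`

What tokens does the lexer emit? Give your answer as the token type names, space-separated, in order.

Answer: LPAREN ID EQ RPAREN

Derivation:
pos=0: enter COMMENT mode (saw '/*')
exit COMMENT mode (now at pos=10)
pos=11: emit LPAREN '('
pos=12: emit ID 'tmp' (now at pos=15)
pos=16: emit EQ '='
pos=18: enter COMMENT mode (saw '/*')
exit COMMENT mode (now at pos=25)
pos=26: emit RPAREN ')'
DONE. 4 tokens: [LPAREN, ID, EQ, RPAREN]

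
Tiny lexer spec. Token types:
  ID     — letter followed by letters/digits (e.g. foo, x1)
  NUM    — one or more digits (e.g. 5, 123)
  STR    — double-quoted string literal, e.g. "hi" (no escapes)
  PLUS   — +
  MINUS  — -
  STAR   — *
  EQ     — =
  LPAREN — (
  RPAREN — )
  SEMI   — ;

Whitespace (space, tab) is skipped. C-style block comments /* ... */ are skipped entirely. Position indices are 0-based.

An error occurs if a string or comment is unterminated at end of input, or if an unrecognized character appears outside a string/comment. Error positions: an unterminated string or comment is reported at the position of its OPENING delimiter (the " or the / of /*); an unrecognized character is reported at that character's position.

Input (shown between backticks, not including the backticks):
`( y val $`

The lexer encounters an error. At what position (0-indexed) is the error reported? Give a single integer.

pos=0: emit LPAREN '('
pos=2: emit ID 'y' (now at pos=3)
pos=4: emit ID 'val' (now at pos=7)
pos=8: ERROR — unrecognized char '$'

Answer: 8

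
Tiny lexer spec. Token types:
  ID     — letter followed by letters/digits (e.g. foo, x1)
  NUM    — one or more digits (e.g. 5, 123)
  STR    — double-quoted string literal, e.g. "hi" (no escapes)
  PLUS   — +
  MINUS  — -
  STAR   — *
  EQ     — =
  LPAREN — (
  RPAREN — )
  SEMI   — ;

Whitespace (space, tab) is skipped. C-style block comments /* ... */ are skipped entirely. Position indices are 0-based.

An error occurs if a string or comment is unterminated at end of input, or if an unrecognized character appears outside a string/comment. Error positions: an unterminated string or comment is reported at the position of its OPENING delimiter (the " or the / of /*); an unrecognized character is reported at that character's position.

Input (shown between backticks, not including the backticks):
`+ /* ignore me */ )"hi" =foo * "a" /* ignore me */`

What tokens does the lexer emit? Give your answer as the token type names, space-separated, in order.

Answer: PLUS RPAREN STR EQ ID STAR STR

Derivation:
pos=0: emit PLUS '+'
pos=2: enter COMMENT mode (saw '/*')
exit COMMENT mode (now at pos=17)
pos=18: emit RPAREN ')'
pos=19: enter STRING mode
pos=19: emit STR "hi" (now at pos=23)
pos=24: emit EQ '='
pos=25: emit ID 'foo' (now at pos=28)
pos=29: emit STAR '*'
pos=31: enter STRING mode
pos=31: emit STR "a" (now at pos=34)
pos=35: enter COMMENT mode (saw '/*')
exit COMMENT mode (now at pos=50)
DONE. 7 tokens: [PLUS, RPAREN, STR, EQ, ID, STAR, STR]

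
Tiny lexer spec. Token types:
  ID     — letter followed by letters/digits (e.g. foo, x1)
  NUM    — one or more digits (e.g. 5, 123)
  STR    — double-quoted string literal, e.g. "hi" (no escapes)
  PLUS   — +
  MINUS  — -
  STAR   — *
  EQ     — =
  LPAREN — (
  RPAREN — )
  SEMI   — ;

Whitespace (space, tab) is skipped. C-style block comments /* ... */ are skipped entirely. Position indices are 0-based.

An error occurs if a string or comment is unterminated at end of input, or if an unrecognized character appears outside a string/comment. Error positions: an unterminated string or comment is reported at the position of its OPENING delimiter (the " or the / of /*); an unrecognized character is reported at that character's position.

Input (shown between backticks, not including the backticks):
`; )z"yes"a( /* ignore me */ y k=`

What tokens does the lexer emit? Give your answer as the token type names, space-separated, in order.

pos=0: emit SEMI ';'
pos=2: emit RPAREN ')'
pos=3: emit ID 'z' (now at pos=4)
pos=4: enter STRING mode
pos=4: emit STR "yes" (now at pos=9)
pos=9: emit ID 'a' (now at pos=10)
pos=10: emit LPAREN '('
pos=12: enter COMMENT mode (saw '/*')
exit COMMENT mode (now at pos=27)
pos=28: emit ID 'y' (now at pos=29)
pos=30: emit ID 'k' (now at pos=31)
pos=31: emit EQ '='
DONE. 9 tokens: [SEMI, RPAREN, ID, STR, ID, LPAREN, ID, ID, EQ]

Answer: SEMI RPAREN ID STR ID LPAREN ID ID EQ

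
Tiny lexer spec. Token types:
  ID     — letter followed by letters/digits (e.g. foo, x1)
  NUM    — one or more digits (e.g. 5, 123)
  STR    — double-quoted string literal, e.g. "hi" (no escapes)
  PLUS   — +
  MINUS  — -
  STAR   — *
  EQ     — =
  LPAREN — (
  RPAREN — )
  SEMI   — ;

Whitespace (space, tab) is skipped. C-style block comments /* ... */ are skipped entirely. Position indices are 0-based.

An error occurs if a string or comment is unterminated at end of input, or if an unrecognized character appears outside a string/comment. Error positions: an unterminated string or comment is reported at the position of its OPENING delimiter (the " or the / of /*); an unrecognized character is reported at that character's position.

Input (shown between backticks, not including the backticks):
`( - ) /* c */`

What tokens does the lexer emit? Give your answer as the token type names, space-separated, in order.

pos=0: emit LPAREN '('
pos=2: emit MINUS '-'
pos=4: emit RPAREN ')'
pos=6: enter COMMENT mode (saw '/*')
exit COMMENT mode (now at pos=13)
DONE. 3 tokens: [LPAREN, MINUS, RPAREN]

Answer: LPAREN MINUS RPAREN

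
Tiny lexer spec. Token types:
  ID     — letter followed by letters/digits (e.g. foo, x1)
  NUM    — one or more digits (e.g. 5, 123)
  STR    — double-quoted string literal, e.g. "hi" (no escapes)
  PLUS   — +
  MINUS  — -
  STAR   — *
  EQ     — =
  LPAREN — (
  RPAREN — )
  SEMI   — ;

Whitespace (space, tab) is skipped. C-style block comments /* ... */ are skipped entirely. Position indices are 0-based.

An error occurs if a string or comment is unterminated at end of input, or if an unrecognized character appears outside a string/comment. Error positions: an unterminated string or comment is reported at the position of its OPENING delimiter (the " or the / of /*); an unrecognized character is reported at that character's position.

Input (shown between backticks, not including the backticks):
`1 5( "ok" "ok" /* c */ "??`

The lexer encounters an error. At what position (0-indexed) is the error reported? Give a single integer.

Answer: 23

Derivation:
pos=0: emit NUM '1' (now at pos=1)
pos=2: emit NUM '5' (now at pos=3)
pos=3: emit LPAREN '('
pos=5: enter STRING mode
pos=5: emit STR "ok" (now at pos=9)
pos=10: enter STRING mode
pos=10: emit STR "ok" (now at pos=14)
pos=15: enter COMMENT mode (saw '/*')
exit COMMENT mode (now at pos=22)
pos=23: enter STRING mode
pos=23: ERROR — unterminated string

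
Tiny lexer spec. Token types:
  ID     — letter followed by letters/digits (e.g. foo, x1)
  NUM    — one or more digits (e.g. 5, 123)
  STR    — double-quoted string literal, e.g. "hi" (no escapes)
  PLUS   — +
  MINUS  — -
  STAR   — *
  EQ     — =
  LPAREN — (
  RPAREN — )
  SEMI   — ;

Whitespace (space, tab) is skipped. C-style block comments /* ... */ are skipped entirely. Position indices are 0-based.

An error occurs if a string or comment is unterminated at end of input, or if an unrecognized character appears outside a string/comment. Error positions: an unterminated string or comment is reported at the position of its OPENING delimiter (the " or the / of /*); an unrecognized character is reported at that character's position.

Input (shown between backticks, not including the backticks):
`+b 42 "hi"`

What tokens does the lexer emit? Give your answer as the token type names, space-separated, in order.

Answer: PLUS ID NUM STR

Derivation:
pos=0: emit PLUS '+'
pos=1: emit ID 'b' (now at pos=2)
pos=3: emit NUM '42' (now at pos=5)
pos=6: enter STRING mode
pos=6: emit STR "hi" (now at pos=10)
DONE. 4 tokens: [PLUS, ID, NUM, STR]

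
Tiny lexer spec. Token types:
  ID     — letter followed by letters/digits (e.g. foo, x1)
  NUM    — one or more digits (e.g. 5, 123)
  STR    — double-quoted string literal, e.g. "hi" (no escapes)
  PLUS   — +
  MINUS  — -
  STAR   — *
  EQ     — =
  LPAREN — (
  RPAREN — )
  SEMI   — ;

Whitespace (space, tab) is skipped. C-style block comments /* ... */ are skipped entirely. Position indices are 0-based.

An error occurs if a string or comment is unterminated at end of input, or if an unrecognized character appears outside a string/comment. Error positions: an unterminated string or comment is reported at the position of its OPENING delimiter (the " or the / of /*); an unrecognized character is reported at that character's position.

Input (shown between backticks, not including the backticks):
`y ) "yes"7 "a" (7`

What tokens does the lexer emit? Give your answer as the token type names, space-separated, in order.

Answer: ID RPAREN STR NUM STR LPAREN NUM

Derivation:
pos=0: emit ID 'y' (now at pos=1)
pos=2: emit RPAREN ')'
pos=4: enter STRING mode
pos=4: emit STR "yes" (now at pos=9)
pos=9: emit NUM '7' (now at pos=10)
pos=11: enter STRING mode
pos=11: emit STR "a" (now at pos=14)
pos=15: emit LPAREN '('
pos=16: emit NUM '7' (now at pos=17)
DONE. 7 tokens: [ID, RPAREN, STR, NUM, STR, LPAREN, NUM]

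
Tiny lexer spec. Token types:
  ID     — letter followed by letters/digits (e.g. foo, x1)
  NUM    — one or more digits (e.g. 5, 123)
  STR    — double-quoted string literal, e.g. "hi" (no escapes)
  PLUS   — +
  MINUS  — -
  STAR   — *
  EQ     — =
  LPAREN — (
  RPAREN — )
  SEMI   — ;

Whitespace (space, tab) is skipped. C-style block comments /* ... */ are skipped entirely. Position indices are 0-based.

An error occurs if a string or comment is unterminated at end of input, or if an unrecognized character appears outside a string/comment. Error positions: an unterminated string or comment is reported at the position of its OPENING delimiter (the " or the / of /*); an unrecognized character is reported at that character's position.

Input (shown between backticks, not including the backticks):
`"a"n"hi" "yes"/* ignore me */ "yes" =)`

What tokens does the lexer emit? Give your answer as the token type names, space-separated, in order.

Answer: STR ID STR STR STR EQ RPAREN

Derivation:
pos=0: enter STRING mode
pos=0: emit STR "a" (now at pos=3)
pos=3: emit ID 'n' (now at pos=4)
pos=4: enter STRING mode
pos=4: emit STR "hi" (now at pos=8)
pos=9: enter STRING mode
pos=9: emit STR "yes" (now at pos=14)
pos=14: enter COMMENT mode (saw '/*')
exit COMMENT mode (now at pos=29)
pos=30: enter STRING mode
pos=30: emit STR "yes" (now at pos=35)
pos=36: emit EQ '='
pos=37: emit RPAREN ')'
DONE. 7 tokens: [STR, ID, STR, STR, STR, EQ, RPAREN]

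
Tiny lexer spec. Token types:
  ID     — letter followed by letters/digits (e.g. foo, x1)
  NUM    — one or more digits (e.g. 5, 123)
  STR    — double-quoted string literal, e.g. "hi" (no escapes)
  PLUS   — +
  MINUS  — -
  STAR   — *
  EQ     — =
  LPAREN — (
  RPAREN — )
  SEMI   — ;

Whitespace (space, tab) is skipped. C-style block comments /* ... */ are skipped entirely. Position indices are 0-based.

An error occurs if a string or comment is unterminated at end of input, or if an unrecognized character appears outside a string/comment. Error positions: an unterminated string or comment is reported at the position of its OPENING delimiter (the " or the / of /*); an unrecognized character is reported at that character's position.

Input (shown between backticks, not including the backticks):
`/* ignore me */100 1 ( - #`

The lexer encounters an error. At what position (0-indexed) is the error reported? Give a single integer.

Answer: 25

Derivation:
pos=0: enter COMMENT mode (saw '/*')
exit COMMENT mode (now at pos=15)
pos=15: emit NUM '100' (now at pos=18)
pos=19: emit NUM '1' (now at pos=20)
pos=21: emit LPAREN '('
pos=23: emit MINUS '-'
pos=25: ERROR — unrecognized char '#'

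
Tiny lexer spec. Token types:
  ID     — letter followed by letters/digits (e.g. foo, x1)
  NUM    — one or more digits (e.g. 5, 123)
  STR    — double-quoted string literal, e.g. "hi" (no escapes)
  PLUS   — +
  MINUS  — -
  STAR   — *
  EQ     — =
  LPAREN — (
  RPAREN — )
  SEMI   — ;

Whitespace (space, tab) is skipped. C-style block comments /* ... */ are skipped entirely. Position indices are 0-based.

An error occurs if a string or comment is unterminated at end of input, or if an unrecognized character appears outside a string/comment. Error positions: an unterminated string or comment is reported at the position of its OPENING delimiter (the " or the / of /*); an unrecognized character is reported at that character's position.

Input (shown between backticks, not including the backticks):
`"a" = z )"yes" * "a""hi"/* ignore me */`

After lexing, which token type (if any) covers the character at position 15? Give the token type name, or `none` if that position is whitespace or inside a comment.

pos=0: enter STRING mode
pos=0: emit STR "a" (now at pos=3)
pos=4: emit EQ '='
pos=6: emit ID 'z' (now at pos=7)
pos=8: emit RPAREN ')'
pos=9: enter STRING mode
pos=9: emit STR "yes" (now at pos=14)
pos=15: emit STAR '*'
pos=17: enter STRING mode
pos=17: emit STR "a" (now at pos=20)
pos=20: enter STRING mode
pos=20: emit STR "hi" (now at pos=24)
pos=24: enter COMMENT mode (saw '/*')
exit COMMENT mode (now at pos=39)
DONE. 8 tokens: [STR, EQ, ID, RPAREN, STR, STAR, STR, STR]
Position 15: char is '*' -> STAR

Answer: STAR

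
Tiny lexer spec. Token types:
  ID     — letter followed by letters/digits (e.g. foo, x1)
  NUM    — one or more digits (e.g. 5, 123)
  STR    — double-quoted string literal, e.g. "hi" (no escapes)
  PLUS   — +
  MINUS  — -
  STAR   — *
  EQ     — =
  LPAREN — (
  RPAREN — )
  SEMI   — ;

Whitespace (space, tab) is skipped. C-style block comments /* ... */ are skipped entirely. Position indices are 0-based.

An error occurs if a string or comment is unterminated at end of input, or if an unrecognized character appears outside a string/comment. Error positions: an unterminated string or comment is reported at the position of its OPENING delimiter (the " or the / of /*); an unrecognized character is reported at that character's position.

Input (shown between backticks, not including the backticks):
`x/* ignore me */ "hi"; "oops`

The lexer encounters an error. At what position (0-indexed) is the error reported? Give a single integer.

pos=0: emit ID 'x' (now at pos=1)
pos=1: enter COMMENT mode (saw '/*')
exit COMMENT mode (now at pos=16)
pos=17: enter STRING mode
pos=17: emit STR "hi" (now at pos=21)
pos=21: emit SEMI ';'
pos=23: enter STRING mode
pos=23: ERROR — unterminated string

Answer: 23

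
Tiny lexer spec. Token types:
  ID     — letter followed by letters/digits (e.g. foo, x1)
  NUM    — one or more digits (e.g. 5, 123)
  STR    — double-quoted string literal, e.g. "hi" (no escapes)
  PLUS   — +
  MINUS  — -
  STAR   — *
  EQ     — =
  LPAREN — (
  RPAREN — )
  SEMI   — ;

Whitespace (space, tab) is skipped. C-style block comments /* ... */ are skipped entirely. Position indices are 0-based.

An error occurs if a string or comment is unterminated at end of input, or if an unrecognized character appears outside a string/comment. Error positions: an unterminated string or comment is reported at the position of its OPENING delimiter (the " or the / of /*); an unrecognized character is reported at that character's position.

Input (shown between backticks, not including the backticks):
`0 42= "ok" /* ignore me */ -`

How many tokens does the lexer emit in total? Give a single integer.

Answer: 5

Derivation:
pos=0: emit NUM '0' (now at pos=1)
pos=2: emit NUM '42' (now at pos=4)
pos=4: emit EQ '='
pos=6: enter STRING mode
pos=6: emit STR "ok" (now at pos=10)
pos=11: enter COMMENT mode (saw '/*')
exit COMMENT mode (now at pos=26)
pos=27: emit MINUS '-'
DONE. 5 tokens: [NUM, NUM, EQ, STR, MINUS]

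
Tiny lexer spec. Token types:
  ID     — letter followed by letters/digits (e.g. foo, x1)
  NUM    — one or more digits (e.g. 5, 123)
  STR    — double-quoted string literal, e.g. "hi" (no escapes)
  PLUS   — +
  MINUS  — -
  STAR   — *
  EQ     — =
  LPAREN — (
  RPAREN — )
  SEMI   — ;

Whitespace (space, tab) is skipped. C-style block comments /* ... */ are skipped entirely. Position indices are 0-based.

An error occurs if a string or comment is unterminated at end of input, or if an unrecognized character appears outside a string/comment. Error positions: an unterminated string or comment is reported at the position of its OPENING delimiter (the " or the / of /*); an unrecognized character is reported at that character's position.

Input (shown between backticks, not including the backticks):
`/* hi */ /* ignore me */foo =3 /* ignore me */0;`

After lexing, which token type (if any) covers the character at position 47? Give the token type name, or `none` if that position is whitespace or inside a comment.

pos=0: enter COMMENT mode (saw '/*')
exit COMMENT mode (now at pos=8)
pos=9: enter COMMENT mode (saw '/*')
exit COMMENT mode (now at pos=24)
pos=24: emit ID 'foo' (now at pos=27)
pos=28: emit EQ '='
pos=29: emit NUM '3' (now at pos=30)
pos=31: enter COMMENT mode (saw '/*')
exit COMMENT mode (now at pos=46)
pos=46: emit NUM '0' (now at pos=47)
pos=47: emit SEMI ';'
DONE. 5 tokens: [ID, EQ, NUM, NUM, SEMI]
Position 47: char is ';' -> SEMI

Answer: SEMI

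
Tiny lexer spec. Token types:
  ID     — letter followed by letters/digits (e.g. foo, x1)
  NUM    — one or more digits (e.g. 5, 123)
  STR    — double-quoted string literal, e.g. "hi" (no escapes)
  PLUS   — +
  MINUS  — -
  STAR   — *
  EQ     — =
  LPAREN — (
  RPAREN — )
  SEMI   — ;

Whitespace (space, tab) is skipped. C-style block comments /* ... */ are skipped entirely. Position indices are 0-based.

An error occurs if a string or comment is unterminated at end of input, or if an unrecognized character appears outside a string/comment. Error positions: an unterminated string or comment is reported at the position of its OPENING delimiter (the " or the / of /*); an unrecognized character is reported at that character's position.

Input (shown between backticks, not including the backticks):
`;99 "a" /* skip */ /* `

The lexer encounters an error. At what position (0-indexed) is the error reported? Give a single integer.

Answer: 19

Derivation:
pos=0: emit SEMI ';'
pos=1: emit NUM '99' (now at pos=3)
pos=4: enter STRING mode
pos=4: emit STR "a" (now at pos=7)
pos=8: enter COMMENT mode (saw '/*')
exit COMMENT mode (now at pos=18)
pos=19: enter COMMENT mode (saw '/*')
pos=19: ERROR — unterminated comment (reached EOF)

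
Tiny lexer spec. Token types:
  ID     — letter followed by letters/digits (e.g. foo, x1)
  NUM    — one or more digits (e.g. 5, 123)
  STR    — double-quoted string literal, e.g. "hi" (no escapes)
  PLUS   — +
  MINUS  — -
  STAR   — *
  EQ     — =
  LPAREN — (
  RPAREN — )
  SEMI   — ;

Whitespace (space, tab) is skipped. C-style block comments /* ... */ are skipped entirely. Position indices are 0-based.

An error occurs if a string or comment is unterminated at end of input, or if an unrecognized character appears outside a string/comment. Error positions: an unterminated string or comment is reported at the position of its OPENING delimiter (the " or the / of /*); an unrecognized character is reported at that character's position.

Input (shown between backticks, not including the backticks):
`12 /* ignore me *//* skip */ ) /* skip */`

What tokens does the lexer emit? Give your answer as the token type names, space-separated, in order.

pos=0: emit NUM '12' (now at pos=2)
pos=3: enter COMMENT mode (saw '/*')
exit COMMENT mode (now at pos=18)
pos=18: enter COMMENT mode (saw '/*')
exit COMMENT mode (now at pos=28)
pos=29: emit RPAREN ')'
pos=31: enter COMMENT mode (saw '/*')
exit COMMENT mode (now at pos=41)
DONE. 2 tokens: [NUM, RPAREN]

Answer: NUM RPAREN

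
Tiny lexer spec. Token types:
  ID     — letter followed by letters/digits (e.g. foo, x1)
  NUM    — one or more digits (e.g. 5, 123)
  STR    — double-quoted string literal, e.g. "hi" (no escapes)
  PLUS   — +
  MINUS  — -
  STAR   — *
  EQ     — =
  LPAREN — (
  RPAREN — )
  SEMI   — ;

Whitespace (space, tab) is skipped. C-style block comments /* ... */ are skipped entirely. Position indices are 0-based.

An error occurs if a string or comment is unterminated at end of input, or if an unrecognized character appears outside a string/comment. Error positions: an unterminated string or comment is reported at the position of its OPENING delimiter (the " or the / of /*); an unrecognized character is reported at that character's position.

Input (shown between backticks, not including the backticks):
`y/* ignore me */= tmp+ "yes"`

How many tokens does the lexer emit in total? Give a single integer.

pos=0: emit ID 'y' (now at pos=1)
pos=1: enter COMMENT mode (saw '/*')
exit COMMENT mode (now at pos=16)
pos=16: emit EQ '='
pos=18: emit ID 'tmp' (now at pos=21)
pos=21: emit PLUS '+'
pos=23: enter STRING mode
pos=23: emit STR "yes" (now at pos=28)
DONE. 5 tokens: [ID, EQ, ID, PLUS, STR]

Answer: 5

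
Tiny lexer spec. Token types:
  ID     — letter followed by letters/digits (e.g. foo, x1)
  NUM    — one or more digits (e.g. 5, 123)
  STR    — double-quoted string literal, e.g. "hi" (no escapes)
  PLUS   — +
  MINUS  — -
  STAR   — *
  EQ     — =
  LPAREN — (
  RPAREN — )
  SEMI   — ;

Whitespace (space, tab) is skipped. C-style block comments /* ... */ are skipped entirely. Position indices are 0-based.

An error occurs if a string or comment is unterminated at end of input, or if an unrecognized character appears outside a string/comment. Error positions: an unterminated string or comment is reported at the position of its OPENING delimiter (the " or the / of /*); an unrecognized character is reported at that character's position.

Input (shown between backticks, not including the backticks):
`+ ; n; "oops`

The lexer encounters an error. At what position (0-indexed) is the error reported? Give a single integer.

pos=0: emit PLUS '+'
pos=2: emit SEMI ';'
pos=4: emit ID 'n' (now at pos=5)
pos=5: emit SEMI ';'
pos=7: enter STRING mode
pos=7: ERROR — unterminated string

Answer: 7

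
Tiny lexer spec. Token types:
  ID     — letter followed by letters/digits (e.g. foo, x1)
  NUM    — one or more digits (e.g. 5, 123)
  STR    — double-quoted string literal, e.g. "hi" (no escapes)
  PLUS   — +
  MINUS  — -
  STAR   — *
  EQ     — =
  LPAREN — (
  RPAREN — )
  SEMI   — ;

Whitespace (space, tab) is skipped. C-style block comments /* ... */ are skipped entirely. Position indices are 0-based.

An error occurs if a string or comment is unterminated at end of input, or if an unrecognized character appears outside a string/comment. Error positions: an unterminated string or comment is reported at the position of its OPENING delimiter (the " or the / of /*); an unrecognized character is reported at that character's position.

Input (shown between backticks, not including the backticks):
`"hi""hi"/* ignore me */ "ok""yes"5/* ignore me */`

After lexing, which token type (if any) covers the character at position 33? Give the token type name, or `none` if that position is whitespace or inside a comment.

pos=0: enter STRING mode
pos=0: emit STR "hi" (now at pos=4)
pos=4: enter STRING mode
pos=4: emit STR "hi" (now at pos=8)
pos=8: enter COMMENT mode (saw '/*')
exit COMMENT mode (now at pos=23)
pos=24: enter STRING mode
pos=24: emit STR "ok" (now at pos=28)
pos=28: enter STRING mode
pos=28: emit STR "yes" (now at pos=33)
pos=33: emit NUM '5' (now at pos=34)
pos=34: enter COMMENT mode (saw '/*')
exit COMMENT mode (now at pos=49)
DONE. 5 tokens: [STR, STR, STR, STR, NUM]
Position 33: char is '5' -> NUM

Answer: NUM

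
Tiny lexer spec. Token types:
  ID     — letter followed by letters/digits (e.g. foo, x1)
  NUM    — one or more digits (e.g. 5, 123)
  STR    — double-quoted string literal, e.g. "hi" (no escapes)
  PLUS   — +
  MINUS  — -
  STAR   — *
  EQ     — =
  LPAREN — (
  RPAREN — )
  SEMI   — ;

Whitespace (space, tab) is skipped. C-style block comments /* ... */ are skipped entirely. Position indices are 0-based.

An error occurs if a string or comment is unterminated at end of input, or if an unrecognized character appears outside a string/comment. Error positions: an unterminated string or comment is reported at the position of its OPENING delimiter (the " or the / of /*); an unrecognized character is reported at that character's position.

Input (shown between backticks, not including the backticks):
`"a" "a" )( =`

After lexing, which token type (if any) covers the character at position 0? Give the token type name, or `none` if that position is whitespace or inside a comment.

Answer: STR

Derivation:
pos=0: enter STRING mode
pos=0: emit STR "a" (now at pos=3)
pos=4: enter STRING mode
pos=4: emit STR "a" (now at pos=7)
pos=8: emit RPAREN ')'
pos=9: emit LPAREN '('
pos=11: emit EQ '='
DONE. 5 tokens: [STR, STR, RPAREN, LPAREN, EQ]
Position 0: char is '"' -> STR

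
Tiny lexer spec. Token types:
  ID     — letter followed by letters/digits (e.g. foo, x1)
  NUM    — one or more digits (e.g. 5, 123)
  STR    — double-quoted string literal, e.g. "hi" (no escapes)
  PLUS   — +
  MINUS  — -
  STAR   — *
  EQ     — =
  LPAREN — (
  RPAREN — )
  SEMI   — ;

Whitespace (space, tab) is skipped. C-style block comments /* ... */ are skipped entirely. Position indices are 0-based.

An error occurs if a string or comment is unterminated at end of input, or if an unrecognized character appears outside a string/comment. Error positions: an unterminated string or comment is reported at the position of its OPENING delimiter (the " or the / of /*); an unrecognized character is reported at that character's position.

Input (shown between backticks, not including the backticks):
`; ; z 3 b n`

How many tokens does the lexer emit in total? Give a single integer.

Answer: 6

Derivation:
pos=0: emit SEMI ';'
pos=2: emit SEMI ';'
pos=4: emit ID 'z' (now at pos=5)
pos=6: emit NUM '3' (now at pos=7)
pos=8: emit ID 'b' (now at pos=9)
pos=10: emit ID 'n' (now at pos=11)
DONE. 6 tokens: [SEMI, SEMI, ID, NUM, ID, ID]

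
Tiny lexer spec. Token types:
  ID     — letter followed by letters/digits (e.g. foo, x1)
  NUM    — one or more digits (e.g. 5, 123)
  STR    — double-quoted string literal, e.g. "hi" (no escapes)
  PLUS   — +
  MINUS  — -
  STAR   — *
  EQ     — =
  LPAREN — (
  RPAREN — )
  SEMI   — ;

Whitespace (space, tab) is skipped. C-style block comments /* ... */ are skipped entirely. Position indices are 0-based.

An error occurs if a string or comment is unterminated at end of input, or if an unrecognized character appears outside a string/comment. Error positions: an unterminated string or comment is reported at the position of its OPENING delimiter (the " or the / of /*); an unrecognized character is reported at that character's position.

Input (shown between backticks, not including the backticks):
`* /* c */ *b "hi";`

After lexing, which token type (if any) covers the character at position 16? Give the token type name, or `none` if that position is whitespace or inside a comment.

Answer: STR

Derivation:
pos=0: emit STAR '*'
pos=2: enter COMMENT mode (saw '/*')
exit COMMENT mode (now at pos=9)
pos=10: emit STAR '*'
pos=11: emit ID 'b' (now at pos=12)
pos=13: enter STRING mode
pos=13: emit STR "hi" (now at pos=17)
pos=17: emit SEMI ';'
DONE. 5 tokens: [STAR, STAR, ID, STR, SEMI]
Position 16: char is '"' -> STR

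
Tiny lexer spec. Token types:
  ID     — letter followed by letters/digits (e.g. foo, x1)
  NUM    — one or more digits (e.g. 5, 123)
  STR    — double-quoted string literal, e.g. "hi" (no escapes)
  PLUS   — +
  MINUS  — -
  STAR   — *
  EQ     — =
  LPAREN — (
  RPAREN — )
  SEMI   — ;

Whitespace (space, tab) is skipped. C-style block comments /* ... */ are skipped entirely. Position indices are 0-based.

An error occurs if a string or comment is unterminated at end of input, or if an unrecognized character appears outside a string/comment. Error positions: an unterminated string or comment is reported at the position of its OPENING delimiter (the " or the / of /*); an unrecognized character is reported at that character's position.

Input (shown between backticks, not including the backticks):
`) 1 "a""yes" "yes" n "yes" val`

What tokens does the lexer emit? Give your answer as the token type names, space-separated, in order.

pos=0: emit RPAREN ')'
pos=2: emit NUM '1' (now at pos=3)
pos=4: enter STRING mode
pos=4: emit STR "a" (now at pos=7)
pos=7: enter STRING mode
pos=7: emit STR "yes" (now at pos=12)
pos=13: enter STRING mode
pos=13: emit STR "yes" (now at pos=18)
pos=19: emit ID 'n' (now at pos=20)
pos=21: enter STRING mode
pos=21: emit STR "yes" (now at pos=26)
pos=27: emit ID 'val' (now at pos=30)
DONE. 8 tokens: [RPAREN, NUM, STR, STR, STR, ID, STR, ID]

Answer: RPAREN NUM STR STR STR ID STR ID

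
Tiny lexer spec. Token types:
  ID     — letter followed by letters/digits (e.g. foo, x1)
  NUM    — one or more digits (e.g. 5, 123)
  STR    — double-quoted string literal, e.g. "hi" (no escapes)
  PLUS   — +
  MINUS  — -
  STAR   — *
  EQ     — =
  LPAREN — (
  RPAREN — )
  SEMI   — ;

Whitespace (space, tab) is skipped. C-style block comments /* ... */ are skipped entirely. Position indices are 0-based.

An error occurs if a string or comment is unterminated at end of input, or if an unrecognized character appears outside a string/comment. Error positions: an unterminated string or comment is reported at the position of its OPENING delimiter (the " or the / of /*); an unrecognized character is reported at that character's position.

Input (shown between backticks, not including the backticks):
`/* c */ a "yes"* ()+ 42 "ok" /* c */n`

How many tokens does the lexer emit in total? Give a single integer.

pos=0: enter COMMENT mode (saw '/*')
exit COMMENT mode (now at pos=7)
pos=8: emit ID 'a' (now at pos=9)
pos=10: enter STRING mode
pos=10: emit STR "yes" (now at pos=15)
pos=15: emit STAR '*'
pos=17: emit LPAREN '('
pos=18: emit RPAREN ')'
pos=19: emit PLUS '+'
pos=21: emit NUM '42' (now at pos=23)
pos=24: enter STRING mode
pos=24: emit STR "ok" (now at pos=28)
pos=29: enter COMMENT mode (saw '/*')
exit COMMENT mode (now at pos=36)
pos=36: emit ID 'n' (now at pos=37)
DONE. 9 tokens: [ID, STR, STAR, LPAREN, RPAREN, PLUS, NUM, STR, ID]

Answer: 9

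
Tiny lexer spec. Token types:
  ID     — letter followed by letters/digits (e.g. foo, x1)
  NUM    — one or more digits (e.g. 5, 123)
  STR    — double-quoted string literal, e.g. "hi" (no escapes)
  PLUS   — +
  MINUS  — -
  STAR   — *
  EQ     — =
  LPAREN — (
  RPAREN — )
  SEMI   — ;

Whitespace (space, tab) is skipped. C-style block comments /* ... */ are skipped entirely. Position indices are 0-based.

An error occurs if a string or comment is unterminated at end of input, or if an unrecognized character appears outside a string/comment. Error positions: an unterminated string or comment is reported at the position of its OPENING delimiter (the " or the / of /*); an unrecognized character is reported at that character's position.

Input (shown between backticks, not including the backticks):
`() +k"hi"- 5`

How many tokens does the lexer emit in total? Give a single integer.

pos=0: emit LPAREN '('
pos=1: emit RPAREN ')'
pos=3: emit PLUS '+'
pos=4: emit ID 'k' (now at pos=5)
pos=5: enter STRING mode
pos=5: emit STR "hi" (now at pos=9)
pos=9: emit MINUS '-'
pos=11: emit NUM '5' (now at pos=12)
DONE. 7 tokens: [LPAREN, RPAREN, PLUS, ID, STR, MINUS, NUM]

Answer: 7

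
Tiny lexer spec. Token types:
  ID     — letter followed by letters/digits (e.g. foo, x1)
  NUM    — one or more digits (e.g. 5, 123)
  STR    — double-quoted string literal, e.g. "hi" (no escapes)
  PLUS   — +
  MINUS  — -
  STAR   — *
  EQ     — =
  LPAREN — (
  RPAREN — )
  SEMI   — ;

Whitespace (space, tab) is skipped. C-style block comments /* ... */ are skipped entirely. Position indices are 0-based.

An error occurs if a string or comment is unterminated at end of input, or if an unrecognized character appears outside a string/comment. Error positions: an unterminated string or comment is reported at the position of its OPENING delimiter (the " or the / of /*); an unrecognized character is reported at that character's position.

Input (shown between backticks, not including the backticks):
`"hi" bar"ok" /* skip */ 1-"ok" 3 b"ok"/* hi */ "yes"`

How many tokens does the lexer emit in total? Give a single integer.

pos=0: enter STRING mode
pos=0: emit STR "hi" (now at pos=4)
pos=5: emit ID 'bar' (now at pos=8)
pos=8: enter STRING mode
pos=8: emit STR "ok" (now at pos=12)
pos=13: enter COMMENT mode (saw '/*')
exit COMMENT mode (now at pos=23)
pos=24: emit NUM '1' (now at pos=25)
pos=25: emit MINUS '-'
pos=26: enter STRING mode
pos=26: emit STR "ok" (now at pos=30)
pos=31: emit NUM '3' (now at pos=32)
pos=33: emit ID 'b' (now at pos=34)
pos=34: enter STRING mode
pos=34: emit STR "ok" (now at pos=38)
pos=38: enter COMMENT mode (saw '/*')
exit COMMENT mode (now at pos=46)
pos=47: enter STRING mode
pos=47: emit STR "yes" (now at pos=52)
DONE. 10 tokens: [STR, ID, STR, NUM, MINUS, STR, NUM, ID, STR, STR]

Answer: 10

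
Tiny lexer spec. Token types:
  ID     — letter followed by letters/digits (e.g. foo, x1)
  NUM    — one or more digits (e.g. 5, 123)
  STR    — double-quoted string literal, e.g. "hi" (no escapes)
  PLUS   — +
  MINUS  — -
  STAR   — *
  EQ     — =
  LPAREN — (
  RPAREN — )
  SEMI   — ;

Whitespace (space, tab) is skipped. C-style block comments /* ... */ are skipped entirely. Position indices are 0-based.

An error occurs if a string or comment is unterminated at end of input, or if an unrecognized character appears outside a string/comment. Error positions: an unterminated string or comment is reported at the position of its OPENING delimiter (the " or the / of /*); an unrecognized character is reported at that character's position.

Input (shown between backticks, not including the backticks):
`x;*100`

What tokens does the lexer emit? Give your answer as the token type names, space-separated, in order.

pos=0: emit ID 'x' (now at pos=1)
pos=1: emit SEMI ';'
pos=2: emit STAR '*'
pos=3: emit NUM '100' (now at pos=6)
DONE. 4 tokens: [ID, SEMI, STAR, NUM]

Answer: ID SEMI STAR NUM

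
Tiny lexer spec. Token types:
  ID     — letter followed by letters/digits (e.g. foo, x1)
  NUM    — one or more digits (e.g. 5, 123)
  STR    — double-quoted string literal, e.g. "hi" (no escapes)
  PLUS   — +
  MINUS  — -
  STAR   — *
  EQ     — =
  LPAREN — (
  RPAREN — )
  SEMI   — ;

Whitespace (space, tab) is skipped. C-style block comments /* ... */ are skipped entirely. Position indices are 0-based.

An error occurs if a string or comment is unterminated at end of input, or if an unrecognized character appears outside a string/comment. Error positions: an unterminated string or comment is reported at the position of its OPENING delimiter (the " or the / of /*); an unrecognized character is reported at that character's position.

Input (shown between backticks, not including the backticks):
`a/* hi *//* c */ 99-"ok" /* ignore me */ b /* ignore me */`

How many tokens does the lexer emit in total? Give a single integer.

Answer: 5

Derivation:
pos=0: emit ID 'a' (now at pos=1)
pos=1: enter COMMENT mode (saw '/*')
exit COMMENT mode (now at pos=9)
pos=9: enter COMMENT mode (saw '/*')
exit COMMENT mode (now at pos=16)
pos=17: emit NUM '99' (now at pos=19)
pos=19: emit MINUS '-'
pos=20: enter STRING mode
pos=20: emit STR "ok" (now at pos=24)
pos=25: enter COMMENT mode (saw '/*')
exit COMMENT mode (now at pos=40)
pos=41: emit ID 'b' (now at pos=42)
pos=43: enter COMMENT mode (saw '/*')
exit COMMENT mode (now at pos=58)
DONE. 5 tokens: [ID, NUM, MINUS, STR, ID]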